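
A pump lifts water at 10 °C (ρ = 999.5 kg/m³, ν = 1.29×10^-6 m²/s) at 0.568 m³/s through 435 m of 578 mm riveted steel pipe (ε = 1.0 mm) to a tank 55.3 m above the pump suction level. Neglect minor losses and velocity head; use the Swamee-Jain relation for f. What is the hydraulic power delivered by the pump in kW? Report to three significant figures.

V = 4Q/(πD²) = 2.165 m/s; Re = 9.70×10^5; ε/D = 0.00173; f = 0.02283
h_f = f(L/D)V²/2g = 4.104 m
Total head H = z + h_f = 55.3 + 4.104 = 59.40 m
P_hyd = ρgQH = 999.5·9.81·0.568·59.40 = 330.8 kW

P_hyd ≈ 331 kW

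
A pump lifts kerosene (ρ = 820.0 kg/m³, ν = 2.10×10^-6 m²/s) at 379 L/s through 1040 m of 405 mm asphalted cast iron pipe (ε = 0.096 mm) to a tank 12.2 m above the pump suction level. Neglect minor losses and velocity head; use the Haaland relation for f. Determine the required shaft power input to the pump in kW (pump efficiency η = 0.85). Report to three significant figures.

P_shaft ≈ 107 kW

V = 4Q/(πD²) = 2.942 m/s; Re = 5.67×10^5; ε/D = 2.37×10^-4; f = 0.01548
h_f = f(L/D)V²/2g = 17.54 m
Total head H = z + h_f = 12.2 + 17.54 = 29.74 m
P_hyd = ρgQH = 820.0·9.81·0.379·29.74 = 90.67 kW
P_shaft = P_hyd/η = 90.67/0.85 = 106.7 kW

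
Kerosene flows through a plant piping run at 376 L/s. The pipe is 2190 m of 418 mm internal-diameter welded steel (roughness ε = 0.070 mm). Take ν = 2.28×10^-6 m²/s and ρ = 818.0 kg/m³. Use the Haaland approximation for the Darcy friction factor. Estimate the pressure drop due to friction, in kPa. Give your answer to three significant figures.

V = 4Q/(πD²) = 4·0.376/(π·0.418²) = 2.740 m/s
Re = VD/ν = 2.740·0.418/2.28×10^-6 = 5.02×10^5 → turbulent
ε/D = 0.070/418 = 1.67×10^-4
Haaland: f = 0.01497
h_f = f(L/D)V²/(2g) = 0.01497·(2190/0.418)·2.740²/(2·9.81) = 30.01 m
Δp = ρg·h_f = 818.0·9.81·30.01 = 240.8 kPa

Δp ≈ 241 kPa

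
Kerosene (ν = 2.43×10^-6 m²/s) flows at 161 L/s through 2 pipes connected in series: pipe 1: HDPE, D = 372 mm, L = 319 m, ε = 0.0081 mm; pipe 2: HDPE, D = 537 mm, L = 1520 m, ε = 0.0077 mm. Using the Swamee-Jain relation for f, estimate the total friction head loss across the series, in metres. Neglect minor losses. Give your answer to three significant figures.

H ≈ 2.67 m

Pipe 1: V = 1.481 m/s, Re = 2.27×10^5, ε/D = 2.18×10^-5, f = 0.01537, h_1 = f(L/D)V²/2g = 1.474 m
Pipe 2: V = 0.7109 m/s, Re = 1.57×10^5, ε/D = 1.43×10^-5, f = 0.01640, h_2 = f(L/D)V²/2g = 1.196 m
Series → Q common, losses add: H = Σh = 2.670 m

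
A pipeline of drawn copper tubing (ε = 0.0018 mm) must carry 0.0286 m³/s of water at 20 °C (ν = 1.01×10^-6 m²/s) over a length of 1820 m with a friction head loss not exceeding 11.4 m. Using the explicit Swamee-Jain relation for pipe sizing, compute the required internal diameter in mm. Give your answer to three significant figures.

D ≈ 178 mm

Swamee-Jain (Type III): D = 0.66·[ε^1.25·(LQ²/(gh_f))^4.75 + ν·Q^9.4·(L/(gh_f))^5.2]^0.04
LQ²/(gh_f) = 0.01331; L/(gh_f) = 16.27
Term 1 = ε^1.25·(…)^4.75 = 8.11×10^-17; Term 2 = ν·Q^9.4·(…)^5.2 = 6.22×10^-15
D = 0.66·(8.11×10^-17 + 6.22×10^-15)^0.04 = 0.1785 m = 178 mm
Check: V = 1.14 m/s, Re = 2.02×10^5, f = 0.01559, h_f = 10.6 m ≈ 11.4 m ✓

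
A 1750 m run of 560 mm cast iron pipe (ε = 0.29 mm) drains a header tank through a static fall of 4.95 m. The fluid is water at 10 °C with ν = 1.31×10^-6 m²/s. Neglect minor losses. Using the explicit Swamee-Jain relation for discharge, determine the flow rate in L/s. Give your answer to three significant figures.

Q ≈ 327 L/s

Swamee-Jain (Type II): Q = -0.965·√(gD⁵h_f/L)·ln[ε/(3.7D) + √(3.17ν²L/(gD³h_f))]
√(gD⁵h_f/L) = √(9.81·0.560⁵·4.95/1750) = 0.03909
ε/(3.7D) = 1.40×10^-4; √(3.17ν²L/(gD³h_f)) = 3.34×10^-5
Q = -0.965·0.03909·ln(1.734×10^-4) = 0.3267 m³/s
Check: V = 1.33 m/s, Re = 5.67×10^5, f = 0.01778, h_f = 4.98 m ≈ 4.95 m ✓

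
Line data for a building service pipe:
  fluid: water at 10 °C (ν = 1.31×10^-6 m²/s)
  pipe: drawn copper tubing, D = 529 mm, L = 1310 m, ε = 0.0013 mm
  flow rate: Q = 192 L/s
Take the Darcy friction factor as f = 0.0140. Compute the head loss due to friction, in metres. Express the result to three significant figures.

V = 4Q/(πD²) = 4·0.192/(π·0.529²) = 0.8736 m/s
h_f = f(L/D)V²/(2g) = 0.01400·(1310/0.529)·0.8736²/(2·9.81) = 1.348 m

h_f ≈ 1.35 m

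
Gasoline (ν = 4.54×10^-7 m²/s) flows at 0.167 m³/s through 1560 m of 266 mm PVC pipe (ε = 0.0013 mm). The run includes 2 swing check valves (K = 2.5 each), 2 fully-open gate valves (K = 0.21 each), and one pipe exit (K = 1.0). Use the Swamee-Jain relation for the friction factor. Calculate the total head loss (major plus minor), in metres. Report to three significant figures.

H_L ≈ 32.0 m

V = 4Q/(πD²) = 3.005 m/s; V²/2g = 0.4603 m
Re = 1.76×10^6, ε/D = 4.89×10^-6 → f = 0.01075 (Swamee-Jain)
Major: h_f = f(L/D)·V²/2g = 0.01075·5865·0.4603 = 29.02 m
Minor: ΣK = 6.42; h_m = ΣK·V²/2g = 2.955 m
Total H_L = 29.02 + 2.955 = 31.98 m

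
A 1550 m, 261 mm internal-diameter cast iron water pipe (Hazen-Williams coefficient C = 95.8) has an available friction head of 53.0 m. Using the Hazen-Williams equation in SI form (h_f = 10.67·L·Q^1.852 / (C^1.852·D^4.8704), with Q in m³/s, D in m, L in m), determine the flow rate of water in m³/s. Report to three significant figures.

Q ≈ 0.126 m³/s

Rearranging: Q = [h_f·C^1.852·D^4.8704 / (10.67·L)]^(1/1.852)
Q = [53.0·95.8^1.852·0.261^4.8704 / (10.67·1550)]^0.540 = 0.1260 m³/s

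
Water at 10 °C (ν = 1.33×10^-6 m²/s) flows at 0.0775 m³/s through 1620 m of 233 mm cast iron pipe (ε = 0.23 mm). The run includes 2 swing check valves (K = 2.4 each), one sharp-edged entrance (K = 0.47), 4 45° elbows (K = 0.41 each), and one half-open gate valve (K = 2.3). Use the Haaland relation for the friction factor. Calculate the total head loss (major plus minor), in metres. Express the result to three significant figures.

V = 4Q/(πD²) = 1.818 m/s; V²/2g = 0.1684 m
Re = 3.18×10^5, ε/D = 9.87×10^-4 → f = 0.02042 (Haaland)
Major: h_f = f(L/D)·V²/2g = 0.02042·6953·0.1684 = 23.91 m
Minor: ΣK = 9.21; h_m = ΣK·V²/2g = 1.551 m
Total H_L = 23.91 + 1.551 = 25.46 m

H_L ≈ 25.5 m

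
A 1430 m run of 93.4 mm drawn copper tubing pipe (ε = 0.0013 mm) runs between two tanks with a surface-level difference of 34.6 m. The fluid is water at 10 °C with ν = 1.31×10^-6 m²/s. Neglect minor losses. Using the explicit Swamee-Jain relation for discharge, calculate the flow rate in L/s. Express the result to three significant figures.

Swamee-Jain (Type II): Q = -0.965·√(gD⁵h_f/L)·ln[ε/(3.7D) + √(3.17ν²L/(gD³h_f))]
√(gD⁵h_f/L) = √(9.81·0.0934⁵·34.6/1430) = 0.001299
ε/(3.7D) = 3.76×10^-6; √(3.17ν²L/(gD³h_f)) = 1.68×10^-4
Q = -0.965·0.001299·ln(1.715×10^-4) = 0.01087 m³/s
Check: V = 1.59 m/s, Re = 1.13×10^5, f = 0.01750, h_f = 34.4 m ≈ 34.6 m ✓

Q ≈ 10.9 L/s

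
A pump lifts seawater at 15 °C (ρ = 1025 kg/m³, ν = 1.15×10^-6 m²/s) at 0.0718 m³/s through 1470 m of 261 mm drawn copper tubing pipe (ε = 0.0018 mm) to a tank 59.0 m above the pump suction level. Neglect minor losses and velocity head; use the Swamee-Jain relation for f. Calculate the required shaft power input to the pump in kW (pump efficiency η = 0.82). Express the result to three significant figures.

P_shaft ≈ 58.5 kW

V = 4Q/(πD²) = 1.342 m/s; Re = 3.05×10^5; ε/D = 6.90×10^-6; f = 0.01442
h_f = f(L/D)V²/2g = 7.453 m
Total head H = z + h_f = 59.0 + 7.453 = 66.45 m
P_hyd = ρgQH = 1025·9.81·0.0718·66.45 = 47.98 kW
P_shaft = P_hyd/η = 47.98/0.82 = 58.51 kW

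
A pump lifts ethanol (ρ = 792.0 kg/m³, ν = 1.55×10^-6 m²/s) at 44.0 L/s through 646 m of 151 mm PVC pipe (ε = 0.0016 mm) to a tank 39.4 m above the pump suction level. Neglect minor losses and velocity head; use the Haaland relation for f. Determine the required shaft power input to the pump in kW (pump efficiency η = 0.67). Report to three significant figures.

P_shaft ≈ 30.2 kW

V = 4Q/(πD²) = 2.457 m/s; Re = 2.39×10^5; ε/D = 1.06×10^-5; f = 0.01504
h_f = f(L/D)V²/2g = 19.80 m
Total head H = z + h_f = 39.4 + 19.80 = 59.20 m
P_hyd = ρgQH = 792.0·9.81·0.0440·59.20 = 20.24 kW
P_shaft = P_hyd/η = 20.24/0.67 = 30.21 kW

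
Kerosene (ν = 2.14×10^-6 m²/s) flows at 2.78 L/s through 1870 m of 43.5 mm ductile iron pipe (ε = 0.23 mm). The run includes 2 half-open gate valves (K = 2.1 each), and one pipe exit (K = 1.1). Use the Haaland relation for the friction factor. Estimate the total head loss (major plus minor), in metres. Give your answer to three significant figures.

H_L ≈ 254 m

V = 4Q/(πD²) = 1.871 m/s; V²/2g = 0.1783 m
Re = 3.80×10^4, ε/D = 0.00529 → f = 0.03302 (Haaland)
Major: h_f = f(L/D)·V²/2g = 0.03302·42989·0.1783 = 253.2 m
Minor: ΣK = 5.30; h_m = ΣK·V²/2g = 0.9452 m
Total H_L = 253.2 + 0.9452 = 254.1 m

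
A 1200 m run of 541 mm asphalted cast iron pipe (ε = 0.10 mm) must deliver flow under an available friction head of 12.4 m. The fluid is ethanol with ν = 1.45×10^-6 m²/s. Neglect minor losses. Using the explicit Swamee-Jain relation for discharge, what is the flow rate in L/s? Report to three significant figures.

Swamee-Jain (Type II): Q = -0.965·√(gD⁵h_f/L)·ln[ε/(3.7D) + √(3.17ν²L/(gD³h_f))]
√(gD⁵h_f/L) = √(9.81·0.541⁵·12.4/1200) = 0.06854
ε/(3.7D) = 5.00×10^-5; √(3.17ν²L/(gD³h_f)) = 2.04×10^-5
Q = -0.965·0.06854·ln(7.033×10^-5) = 0.6325 m³/s
Check: V = 2.75 m/s, Re = 1.03×10^6, f = 0.01458, h_f = 12.5 m ≈ 12.4 m ✓

Q ≈ 632 L/s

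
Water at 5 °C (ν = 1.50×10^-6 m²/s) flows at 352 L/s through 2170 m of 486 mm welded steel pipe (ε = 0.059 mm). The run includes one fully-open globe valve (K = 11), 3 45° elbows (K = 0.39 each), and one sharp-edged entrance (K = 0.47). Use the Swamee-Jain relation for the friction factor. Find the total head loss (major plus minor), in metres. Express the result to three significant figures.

H_L ≈ 14.1 m

V = 4Q/(πD²) = 1.897 m/s; V²/2g = 0.1835 m
Re = 6.15×10^5, ε/D = 1.21×10^-4 → f = 0.01440 (Swamee-Jain)
Major: h_f = f(L/D)·V²/2g = 0.01440·4465·0.1835 = 11.80 m
Minor: ΣK = 12.6; h_m = ΣK·V²/2g = 2.320 m
Total H_L = 11.80 + 2.320 = 14.12 m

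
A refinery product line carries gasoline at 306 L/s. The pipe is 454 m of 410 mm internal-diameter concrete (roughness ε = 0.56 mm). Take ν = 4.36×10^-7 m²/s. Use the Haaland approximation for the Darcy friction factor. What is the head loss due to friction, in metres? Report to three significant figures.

V = 4Q/(πD²) = 4·0.306/(π·0.410²) = 2.318 m/s
Re = VD/ν = 2.318·0.410/4.36×10^-7 = 2.18×10^6 → turbulent
ε/D = 0.56/410 = 0.00137
Haaland: f = 0.02136
h_f = f(L/D)V²/(2g) = 0.02136·(454/0.410)·2.318²/(2·9.81) = 6.475 m

h_f ≈ 6.47 m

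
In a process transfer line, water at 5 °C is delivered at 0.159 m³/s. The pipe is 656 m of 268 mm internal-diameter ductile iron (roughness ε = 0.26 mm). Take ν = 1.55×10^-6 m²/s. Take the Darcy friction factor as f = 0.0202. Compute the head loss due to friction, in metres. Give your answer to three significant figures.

V = 4Q/(πD²) = 4·0.159/(π·0.268²) = 2.819 m/s
h_f = f(L/D)V²/(2g) = 0.02020·(656/0.268)·2.819²/(2·9.81) = 20.02 m

h_f ≈ 20.0 m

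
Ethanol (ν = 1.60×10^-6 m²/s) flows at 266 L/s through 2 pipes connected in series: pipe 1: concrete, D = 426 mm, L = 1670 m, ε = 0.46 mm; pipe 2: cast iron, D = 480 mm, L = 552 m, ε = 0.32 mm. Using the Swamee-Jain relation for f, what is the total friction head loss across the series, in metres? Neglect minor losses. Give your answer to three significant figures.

Pipe 1: V = 1.866 m/s, Re = 4.97×10^5, ε/D = 0.00108, f = 0.02070, h_1 = f(L/D)V²/2g = 14.40 m
Pipe 2: V = 1.470 m/s, Re = 4.41×10^5, ε/D = 6.67×10^-4, f = 0.01885, h_2 = f(L/D)V²/2g = 2.387 m
Series → Q common, losses add: H = Σh = 16.79 m

H ≈ 16.8 m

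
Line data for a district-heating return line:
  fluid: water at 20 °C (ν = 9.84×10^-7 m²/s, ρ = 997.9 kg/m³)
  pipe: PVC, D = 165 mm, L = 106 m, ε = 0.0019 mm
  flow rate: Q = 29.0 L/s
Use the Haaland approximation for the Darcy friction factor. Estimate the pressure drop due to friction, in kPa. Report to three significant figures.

V = 4Q/(πD²) = 4·0.0290/(π·0.165²) = 1.356 m/s
Re = VD/ν = 1.356·0.165/9.84×10^-7 = 2.27×10^5 → turbulent
ε/D = 0.0019/165 = 1.15×10^-5
Haaland: f = 0.01519
h_f = f(L/D)V²/(2g) = 0.01519·(106/0.165)·1.356²/(2·9.81) = 0.9151 m
Δp = ρg·h_f = 997.9·9.81·0.9151 = 8.958 kPa

Δp ≈ 8.96 kPa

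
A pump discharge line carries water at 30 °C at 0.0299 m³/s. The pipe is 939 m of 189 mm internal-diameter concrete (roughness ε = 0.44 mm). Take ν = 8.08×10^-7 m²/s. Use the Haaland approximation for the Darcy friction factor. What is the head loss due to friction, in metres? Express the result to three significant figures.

h_f ≈ 7.20 m

V = 4Q/(πD²) = 4·0.0299/(π·0.189²) = 1.066 m/s
Re = VD/ν = 1.066·0.189/8.08×10^-7 = 2.49×10^5 → turbulent
ε/D = 0.44/189 = 0.00233
Haaland: f = 0.02502
h_f = f(L/D)V²/(2g) = 0.02502·(939/0.189)·1.066²/(2·9.81) = 7.196 m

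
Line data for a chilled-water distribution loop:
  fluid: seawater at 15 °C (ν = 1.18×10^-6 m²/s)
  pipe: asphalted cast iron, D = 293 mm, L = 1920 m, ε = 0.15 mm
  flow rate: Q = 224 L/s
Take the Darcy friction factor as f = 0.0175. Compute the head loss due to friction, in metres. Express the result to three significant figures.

V = 4Q/(πD²) = 4·0.224/(π·0.293²) = 3.322 m/s
h_f = f(L/D)V²/(2g) = 0.01750·(1920/0.293)·3.322²/(2·9.81) = 64.51 m

h_f ≈ 64.5 m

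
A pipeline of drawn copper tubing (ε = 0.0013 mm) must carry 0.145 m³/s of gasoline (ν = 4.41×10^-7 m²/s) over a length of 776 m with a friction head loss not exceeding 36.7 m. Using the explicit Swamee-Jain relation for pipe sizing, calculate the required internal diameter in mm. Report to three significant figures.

Swamee-Jain (Type III): D = 0.66·[ε^1.25·(LQ²/(gh_f))^4.75 + ν·Q^9.4·(L/(gh_f))^5.2]^0.04
LQ²/(gh_f) = 0.04532; L/(gh_f) = 2.155
Term 1 = ε^1.25·(…)^4.75 = 1.82×10^-14; Term 2 = ν·Q^9.4·(…)^5.2 = 3.13×10^-13
D = 0.66·(1.82×10^-14 + 3.13×10^-13)^0.04 = 0.2091 m = 209 mm
Check: V = 4.22 m/s, Re = 2.00×10^6, f = 0.01060, h_f = 35.7 m ≈ 36.7 m ✓

D ≈ 209 mm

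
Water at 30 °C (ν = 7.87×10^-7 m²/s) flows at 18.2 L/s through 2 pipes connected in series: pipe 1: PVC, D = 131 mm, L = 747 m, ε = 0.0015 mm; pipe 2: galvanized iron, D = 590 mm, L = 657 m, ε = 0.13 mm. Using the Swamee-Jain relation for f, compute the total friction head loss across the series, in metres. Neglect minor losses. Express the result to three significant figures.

Pipe 1: V = 1.350 m/s, Re = 2.25×10^5, ε/D = 1.15×10^-5, f = 0.01530, h_1 = f(L/D)V²/2g = 8.107 m
Pipe 2: V = 0.06657 m/s, Re = 4.99×10^4, ε/D = 2.20×10^-4, f = 0.02164, h_2 = f(L/D)V²/2g = 0.005442 m
Series → Q common, losses add: H = Σh = 8.112 m

H ≈ 8.11 m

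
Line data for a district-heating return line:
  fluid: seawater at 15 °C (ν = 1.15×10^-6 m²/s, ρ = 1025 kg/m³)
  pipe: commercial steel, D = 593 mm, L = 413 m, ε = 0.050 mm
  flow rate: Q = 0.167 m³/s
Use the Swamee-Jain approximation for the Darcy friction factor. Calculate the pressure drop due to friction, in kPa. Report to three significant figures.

Δp ≈ 1.98 kPa

V = 4Q/(πD²) = 4·0.167/(π·0.593²) = 0.6047 m/s
Re = VD/ν = 0.6047·0.593/1.15×10^-6 = 3.12×10^5 → turbulent
ε/D = 0.050/593 = 8.43×10^-5
Swamee-Jain: f = 0.01520
h_f = f(L/D)V²/(2g) = 0.01520·(413/0.593)·0.6047²/(2·9.81) = 0.1973 m
Δp = ρg·h_f = 1025·9.81·0.1973 = 1.984 kPa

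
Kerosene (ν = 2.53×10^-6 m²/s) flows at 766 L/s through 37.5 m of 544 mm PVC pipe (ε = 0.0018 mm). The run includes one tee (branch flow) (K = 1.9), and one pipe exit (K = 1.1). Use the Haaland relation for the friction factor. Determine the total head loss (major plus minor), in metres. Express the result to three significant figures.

H_L ≈ 2.13 m

V = 4Q/(πD²) = 3.296 m/s; V²/2g = 0.5536 m
Re = 7.09×10^5, ε/D = 3.31×10^-6 → f = 0.01233 (Haaland)
Major: h_f = f(L/D)·V²/2g = 0.01233·68.93·0.5536 = 0.4705 m
Minor: ΣK = 3.00; h_m = ΣK·V²/2g = 1.661 m
Total H_L = 0.4705 + 1.661 = 2.131 m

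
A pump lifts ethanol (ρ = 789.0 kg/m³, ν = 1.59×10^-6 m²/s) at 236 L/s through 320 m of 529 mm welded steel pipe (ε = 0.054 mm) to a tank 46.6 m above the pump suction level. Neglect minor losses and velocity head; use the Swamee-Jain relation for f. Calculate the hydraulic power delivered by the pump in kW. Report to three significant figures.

P_hyd ≈ 86.1 kW

V = 4Q/(πD²) = 1.074 m/s; Re = 3.57×10^5; ε/D = 1.02×10^-4; f = 0.01510
h_f = f(L/D)V²/2g = 0.5367 m
Total head H = z + h_f = 46.6 + 0.5367 = 47.14 m
P_hyd = ρgQH = 789.0·9.81·0.236·47.14 = 86.10 kW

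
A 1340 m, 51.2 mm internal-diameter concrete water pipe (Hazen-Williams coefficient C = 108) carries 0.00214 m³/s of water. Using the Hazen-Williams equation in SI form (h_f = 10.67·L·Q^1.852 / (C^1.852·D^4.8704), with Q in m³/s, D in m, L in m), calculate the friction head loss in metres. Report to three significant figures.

h_f = 10.67·1340·0.00214^1.852 / (108^1.852·0.0512^4.8704) = 53.91 m

h_f ≈ 53.9 m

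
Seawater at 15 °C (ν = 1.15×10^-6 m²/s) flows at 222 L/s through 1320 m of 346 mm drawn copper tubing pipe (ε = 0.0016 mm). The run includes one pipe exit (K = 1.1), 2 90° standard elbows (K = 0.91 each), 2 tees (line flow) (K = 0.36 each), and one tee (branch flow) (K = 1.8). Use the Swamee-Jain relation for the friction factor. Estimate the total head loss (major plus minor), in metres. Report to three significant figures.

H_L ≈ 15.0 m

V = 4Q/(πD²) = 2.361 m/s; V²/2g = 0.2841 m
Re = 7.10×10^5, ε/D = 4.62×10^-6 → f = 0.01240 (Swamee-Jain)
Major: h_f = f(L/D)·V²/2g = 0.01240·3815·0.2841 = 13.44 m
Minor: ΣK = 5.44; h_m = ΣK·V²/2g = 1.546 m
Total H_L = 13.44 + 1.546 = 14.99 m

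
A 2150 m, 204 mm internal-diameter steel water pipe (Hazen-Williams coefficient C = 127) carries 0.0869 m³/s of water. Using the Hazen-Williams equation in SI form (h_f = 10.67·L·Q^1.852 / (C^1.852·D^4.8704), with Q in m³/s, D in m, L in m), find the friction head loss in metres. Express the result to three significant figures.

h_f ≈ 72.7 m

h_f = 10.67·2150·0.0869^1.852 / (127^1.852·0.204^4.8704) = 72.74 m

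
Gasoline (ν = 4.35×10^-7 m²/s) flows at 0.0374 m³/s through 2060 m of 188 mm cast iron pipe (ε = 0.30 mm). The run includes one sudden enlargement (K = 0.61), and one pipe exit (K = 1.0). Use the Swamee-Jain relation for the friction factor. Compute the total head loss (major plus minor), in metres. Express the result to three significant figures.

H_L ≈ 23.0 m

V = 4Q/(πD²) = 1.347 m/s; V²/2g = 0.09252 m
Re = 5.82×10^5, ε/D = 0.00160 → f = 0.02255 (Swamee-Jain)
Major: h_f = f(L/D)·V²/2g = 0.02255·10957·0.09252 = 22.86 m
Minor: ΣK = 1.61; h_m = ΣK·V²/2g = 0.1490 m
Total H_L = 22.86 + 0.1490 = 23.01 m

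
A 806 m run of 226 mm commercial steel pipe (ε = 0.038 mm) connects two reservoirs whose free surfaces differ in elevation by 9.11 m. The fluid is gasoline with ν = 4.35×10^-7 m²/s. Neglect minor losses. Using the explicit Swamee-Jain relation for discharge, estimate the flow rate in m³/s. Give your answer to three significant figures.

Swamee-Jain (Type II): Q = -0.965·√(gD⁵h_f/L)·ln[ε/(3.7D) + √(3.17ν²L/(gD³h_f))]
√(gD⁵h_f/L) = √(9.81·0.226⁵·9.11/806) = 0.008085
ε/(3.7D) = 4.54×10^-5; √(3.17ν²L/(gD³h_f)) = 2.16×10^-5
Q = -0.965·0.008085·ln(6.709×10^-5) = 0.07498 m³/s
Check: V = 1.87 m/s, Re = 9.71×10^5, f = 0.01443, h_f = 9.17 m ≈ 9.11 m ✓

Q ≈ 0.0750 m³/s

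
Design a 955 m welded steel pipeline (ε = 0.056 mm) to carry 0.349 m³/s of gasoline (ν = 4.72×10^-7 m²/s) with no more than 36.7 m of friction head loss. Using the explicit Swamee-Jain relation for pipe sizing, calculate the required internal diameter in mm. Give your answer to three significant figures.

Swamee-Jain (Type III): D = 0.66·[ε^1.25·(LQ²/(gh_f))^4.75 + ν·Q^9.4·(L/(gh_f))^5.2]^0.04
LQ²/(gh_f) = 0.3231; L/(gh_f) = 2.653
Term 1 = ε^1.25·(…)^4.75 = 2.26×10^-8; Term 2 = ν·Q^9.4·(…)^5.2 = 3.80×10^-9
D = 0.66·(2.26×10^-8 + 3.80×10^-9)^0.04 = 0.3284 m = 328 mm
Check: V = 4.12 m/s, Re = 2.87×10^6, f = 0.01378, h_f = 34.7 m ≈ 36.7 m ✓

D ≈ 328 mm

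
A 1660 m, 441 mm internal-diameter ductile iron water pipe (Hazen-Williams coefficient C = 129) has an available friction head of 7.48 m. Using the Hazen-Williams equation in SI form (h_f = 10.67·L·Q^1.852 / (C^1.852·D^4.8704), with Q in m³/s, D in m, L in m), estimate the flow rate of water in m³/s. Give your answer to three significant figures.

Rearranging: Q = [h_f·C^1.852·D^4.8704 / (10.67·L)]^(1/1.852)
Q = [7.48·129^1.852·0.441^4.8704 / (10.67·1660)]^0.540 = 0.2257 m³/s

Q ≈ 0.226 m³/s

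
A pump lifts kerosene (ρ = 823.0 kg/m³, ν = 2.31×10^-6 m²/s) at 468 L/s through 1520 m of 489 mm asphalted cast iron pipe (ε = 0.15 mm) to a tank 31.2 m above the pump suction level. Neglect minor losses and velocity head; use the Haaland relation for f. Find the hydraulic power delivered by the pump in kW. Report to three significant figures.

P_hyd ≈ 178 kW

V = 4Q/(πD²) = 2.492 m/s; Re = 5.28×10^5; ε/D = 3.07×10^-4; f = 0.01616
h_f = f(L/D)V²/2g = 15.89 m
Total head H = z + h_f = 31.2 + 15.89 = 47.09 m
P_hyd = ρgQH = 823.0·9.81·0.468·47.09 = 177.9 kW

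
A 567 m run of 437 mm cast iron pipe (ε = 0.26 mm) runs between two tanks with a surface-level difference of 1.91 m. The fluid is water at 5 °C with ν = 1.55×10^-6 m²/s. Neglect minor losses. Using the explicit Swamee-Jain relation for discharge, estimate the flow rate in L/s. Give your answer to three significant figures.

Swamee-Jain (Type II): Q = -0.965·√(gD⁵h_f/L)·ln[ε/(3.7D) + √(3.17ν²L/(gD³h_f))]
√(gD⁵h_f/L) = √(9.81·0.437⁵·1.91/567) = 0.02295
ε/(3.7D) = 1.61×10^-4; √(3.17ν²L/(gD³h_f)) = 5.26×10^-5
Q = -0.965·0.02295·ln(2.134×10^-4) = 0.1872 m³/s
Check: V = 1.25 m/s, Re = 3.52×10^5, f = 0.01867, h_f = 1.92 m ≈ 1.91 m ✓

Q ≈ 187 L/s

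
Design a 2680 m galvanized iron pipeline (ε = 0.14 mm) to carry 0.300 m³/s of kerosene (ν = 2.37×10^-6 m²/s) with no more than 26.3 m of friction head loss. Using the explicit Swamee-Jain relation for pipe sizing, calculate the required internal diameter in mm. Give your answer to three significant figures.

D ≈ 425 mm

Swamee-Jain (Type III): D = 0.66·[ε^1.25·(LQ²/(gh_f))^4.75 + ν·Q^9.4·(L/(gh_f))^5.2]^0.04
LQ²/(gh_f) = 0.9349; L/(gh_f) = 10.39
Term 1 = ε^1.25·(…)^4.75 = 1.11×10^-5; Term 2 = ν·Q^9.4·(…)^5.2 = 5.57×10^-6
D = 0.66·(1.11×10^-5 + 5.57×10^-6)^0.04 = 0.4250 m = 425 mm
Check: V = 2.11 m/s, Re = 3.79×10^5, f = 0.01693, h_f = 24.3 m ≈ 26.3 m ✓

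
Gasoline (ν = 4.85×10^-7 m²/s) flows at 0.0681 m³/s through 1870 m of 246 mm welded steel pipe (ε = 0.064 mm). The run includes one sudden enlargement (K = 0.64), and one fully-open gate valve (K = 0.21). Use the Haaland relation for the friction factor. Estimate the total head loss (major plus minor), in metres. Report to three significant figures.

V = 4Q/(πD²) = 1.433 m/s; V²/2g = 0.1046 m
Re = 7.27×10^5, ε/D = 2.60×10^-4 → f = 0.01546 (Haaland)
Major: h_f = f(L/D)·V²/2g = 0.01546·7602·0.1046 = 12.30 m
Minor: ΣK = 0.850; h_m = ΣK·V²/2g = 0.08894 m
Total H_L = 12.30 + 0.08894 = 12.39 m

H_L ≈ 12.4 m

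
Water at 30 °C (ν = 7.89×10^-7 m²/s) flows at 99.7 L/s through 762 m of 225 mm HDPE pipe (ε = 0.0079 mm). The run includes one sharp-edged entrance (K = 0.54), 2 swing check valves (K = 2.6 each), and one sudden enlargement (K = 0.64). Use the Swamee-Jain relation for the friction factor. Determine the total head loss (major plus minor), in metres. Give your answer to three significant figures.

V = 4Q/(πD²) = 2.507 m/s; V²/2g = 0.3205 m
Re = 7.15×10^5, ε/D = 3.51×10^-5 → f = 0.01295 (Swamee-Jain)
Major: h_f = f(L/D)·V²/2g = 0.01295·3387·0.3205 = 14.06 m
Minor: ΣK = 6.38; h_m = ΣK·V²/2g = 2.045 m
Total H_L = 14.06 + 2.045 = 16.10 m

H_L ≈ 16.1 m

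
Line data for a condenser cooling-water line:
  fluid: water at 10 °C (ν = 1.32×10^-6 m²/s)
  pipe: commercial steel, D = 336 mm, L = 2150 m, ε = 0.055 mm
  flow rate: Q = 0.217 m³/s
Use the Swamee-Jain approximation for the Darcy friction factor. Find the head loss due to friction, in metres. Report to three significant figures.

h_f ≈ 29.0 m

V = 4Q/(πD²) = 4·0.217/(π·0.336²) = 2.447 m/s
Re = VD/ν = 2.447·0.336/1.32×10^-6 = 6.23×10^5 → turbulent
ε/D = 0.055/336 = 1.64×10^-4
Swamee-Jain: f = 0.01486
h_f = f(L/D)V²/(2g) = 0.01486·(2150/0.336)·2.447²/(2·9.81) = 29.03 m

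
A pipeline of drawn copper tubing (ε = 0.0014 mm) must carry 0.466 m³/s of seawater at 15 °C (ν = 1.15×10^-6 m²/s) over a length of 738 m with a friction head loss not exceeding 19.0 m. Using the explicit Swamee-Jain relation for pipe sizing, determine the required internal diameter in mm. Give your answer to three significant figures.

Swamee-Jain (Type III): D = 0.66·[ε^1.25·(LQ²/(gh_f))^4.75 + ν·Q^9.4·(L/(gh_f))^5.2]^0.04
LQ²/(gh_f) = 0.8598; L/(gh_f) = 3.959
Term 1 = ε^1.25·(…)^4.75 = 2.35×10^-8; Term 2 = ν·Q^9.4·(…)^5.2 = 1.13×10^-6
D = 0.66·(2.35×10^-8 + 1.13×10^-6)^0.04 = 0.3819 m = 382 mm
Check: V = 4.07 m/s, Re = 1.35×10^6, f = 0.01115, h_f = 18.2 m ≈ 19.0 m ✓

D ≈ 382 mm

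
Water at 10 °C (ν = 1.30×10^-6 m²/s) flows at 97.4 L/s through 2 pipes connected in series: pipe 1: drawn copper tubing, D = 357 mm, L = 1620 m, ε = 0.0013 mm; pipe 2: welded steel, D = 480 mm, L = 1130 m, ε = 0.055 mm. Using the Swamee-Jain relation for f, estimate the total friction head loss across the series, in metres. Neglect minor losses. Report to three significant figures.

Pipe 1: V = 0.9730 m/s, Re = 2.67×10^5, ε/D = 3.64×10^-6, f = 0.01473, h_1 = f(L/D)V²/2g = 3.226 m
Pipe 2: V = 0.5383 m/s, Re = 1.99×10^5, ε/D = 1.15×10^-4, f = 0.01652, h_2 = f(L/D)V²/2g = 0.5743 m
Series → Q common, losses add: H = Σh = 3.800 m

H ≈ 3.80 m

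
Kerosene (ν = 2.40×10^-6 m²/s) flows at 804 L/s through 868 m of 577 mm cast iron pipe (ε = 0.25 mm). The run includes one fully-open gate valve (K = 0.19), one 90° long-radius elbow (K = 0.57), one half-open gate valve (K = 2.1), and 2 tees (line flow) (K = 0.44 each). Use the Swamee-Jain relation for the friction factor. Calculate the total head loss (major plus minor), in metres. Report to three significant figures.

V = 4Q/(πD²) = 3.075 m/s; V²/2g = 0.4819 m
Re = 7.39×10^5, ε/D = 4.33×10^-4 → f = 0.01702 (Swamee-Jain)
Major: h_f = f(L/D)·V²/2g = 0.01702·1504·0.4819 = 12.34 m
Minor: ΣK = 3.74; h_m = ΣK·V²/2g = 1.802 m
Total H_L = 12.34 + 1.802 = 14.14 m

H_L ≈ 14.1 m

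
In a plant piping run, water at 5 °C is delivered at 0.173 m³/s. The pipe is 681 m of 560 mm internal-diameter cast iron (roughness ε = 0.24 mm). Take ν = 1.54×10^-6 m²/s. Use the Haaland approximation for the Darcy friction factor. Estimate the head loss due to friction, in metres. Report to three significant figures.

V = 4Q/(πD²) = 4·0.173/(π·0.560²) = 0.7024 m/s
Re = VD/ν = 0.7024·0.560/1.54×10^-6 = 2.55×10^5 → turbulent
ε/D = 0.24/560 = 4.29×10^-4
Haaland: f = 0.01787
h_f = f(L/D)V²/(2g) = 0.01787·(681/0.560)·0.7024²/(2·9.81) = 0.5463 m

h_f ≈ 0.546 m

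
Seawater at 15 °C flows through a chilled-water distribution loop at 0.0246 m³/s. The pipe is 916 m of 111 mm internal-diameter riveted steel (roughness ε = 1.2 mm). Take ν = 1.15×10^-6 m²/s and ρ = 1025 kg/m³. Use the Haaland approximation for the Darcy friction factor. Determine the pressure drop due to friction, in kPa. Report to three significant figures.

V = 4Q/(πD²) = 4·0.0246/(π·0.111²) = 2.542 m/s
Re = VD/ν = 2.542·0.111/1.15×10^-6 = 2.45×10^5 → turbulent
ε/D = 1.2/111 = 0.0108
Haaland: f = 0.03922
h_f = f(L/D)V²/(2g) = 0.03922·(916/0.111)·2.542²/(2·9.81) = 106.6 m
Δp = ρg·h_f = 1025·9.81·106.6 = 1072 kPa

Δp ≈ 1070 kPa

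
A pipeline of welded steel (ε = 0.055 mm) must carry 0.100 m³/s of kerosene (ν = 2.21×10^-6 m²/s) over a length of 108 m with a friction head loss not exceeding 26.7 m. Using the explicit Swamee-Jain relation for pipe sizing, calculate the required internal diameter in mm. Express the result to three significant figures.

D ≈ 144 mm

Swamee-Jain (Type III): D = 0.66·[ε^1.25·(LQ²/(gh_f))^4.75 + ν·Q^9.4·(L/(gh_f))^5.2]^0.04
LQ²/(gh_f) = 0.004123; L/(gh_f) = 0.4123
Term 1 = ε^1.25·(…)^4.75 = 2.23×10^-17; Term 2 = ν·Q^9.4·(…)^5.2 = 8.78×10^-18
D = 0.66·(2.23×10^-17 + 8.78×10^-18)^0.04 = 0.1443 m = 144 mm
Check: V = 6.12 m/s, Re = 3.99×10^5, f = 0.01723, h_f = 24.6 m ≈ 26.7 m ✓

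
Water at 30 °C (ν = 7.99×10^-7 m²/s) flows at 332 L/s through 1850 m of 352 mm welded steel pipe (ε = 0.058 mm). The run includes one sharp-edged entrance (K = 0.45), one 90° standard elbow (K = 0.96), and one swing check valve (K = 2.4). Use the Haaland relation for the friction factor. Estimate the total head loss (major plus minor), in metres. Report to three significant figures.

V = 4Q/(πD²) = 3.412 m/s; V²/2g = 0.5932 m
Re = 1.50×10^6, ε/D = 1.65×10^-4 → f = 0.01390 (Haaland)
Major: h_f = f(L/D)·V²/2g = 0.01390·5256·0.5932 = 43.33 m
Minor: ΣK = 3.81; h_m = ΣK·V²/2g = 2.260 m
Total H_L = 43.33 + 2.260 = 45.59 m

H_L ≈ 45.6 m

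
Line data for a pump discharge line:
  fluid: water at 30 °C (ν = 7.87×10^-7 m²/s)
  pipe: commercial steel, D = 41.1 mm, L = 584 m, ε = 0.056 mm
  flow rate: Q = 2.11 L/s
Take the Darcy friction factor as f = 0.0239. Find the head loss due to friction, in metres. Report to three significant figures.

h_f ≈ 43.8 m

V = 4Q/(πD²) = 4·0.00211/(π·0.0411²) = 1.590 m/s
h_f = f(L/D)V²/(2g) = 0.02390·(584/0.0411)·1.590²/(2·9.81) = 43.78 m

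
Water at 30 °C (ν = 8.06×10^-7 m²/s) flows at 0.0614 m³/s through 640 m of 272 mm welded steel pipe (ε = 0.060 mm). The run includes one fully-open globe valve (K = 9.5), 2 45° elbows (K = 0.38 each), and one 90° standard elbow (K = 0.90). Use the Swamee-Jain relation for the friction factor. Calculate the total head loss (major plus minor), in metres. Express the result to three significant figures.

V = 4Q/(πD²) = 1.057 m/s; V²/2g = 0.05691 m
Re = 3.57×10^5, ε/D = 2.21×10^-4 → f = 0.01618 (Swamee-Jain)
Major: h_f = f(L/D)·V²/2g = 0.01618·2353·0.05691 = 2.167 m
Minor: ΣK = 11.2; h_m = ΣK·V²/2g = 0.6351 m
Total H_L = 2.167 + 0.6351 = 2.802 m

H_L ≈ 2.80 m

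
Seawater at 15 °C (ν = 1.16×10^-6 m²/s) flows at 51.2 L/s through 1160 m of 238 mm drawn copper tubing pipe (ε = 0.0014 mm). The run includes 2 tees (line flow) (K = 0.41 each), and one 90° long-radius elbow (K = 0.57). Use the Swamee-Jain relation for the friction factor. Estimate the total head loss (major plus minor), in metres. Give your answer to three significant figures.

H_L ≈ 5.06 m

V = 4Q/(πD²) = 1.151 m/s; V²/2g = 0.06751 m
Re = 2.36×10^5, ε/D = 5.88×10^-6 → f = 0.01510 (Swamee-Jain)
Major: h_f = f(L/D)·V²/2g = 0.01510·4874·0.06751 = 4.969 m
Minor: ΣK = 1.39; h_m = ΣK·V²/2g = 0.09384 m
Total H_L = 4.969 + 0.09384 = 5.063 m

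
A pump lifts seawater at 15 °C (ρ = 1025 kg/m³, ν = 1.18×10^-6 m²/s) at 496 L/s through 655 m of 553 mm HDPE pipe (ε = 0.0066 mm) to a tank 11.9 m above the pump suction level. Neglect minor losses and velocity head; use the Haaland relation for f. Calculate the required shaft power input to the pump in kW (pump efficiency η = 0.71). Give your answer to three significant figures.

V = 4Q/(πD²) = 2.065 m/s; Re = 9.68×10^5; ε/D = 1.19×10^-5; f = 0.01186
h_f = f(L/D)V²/2g = 3.054 m
Total head H = z + h_f = 11.9 + 3.054 = 14.95 m
P_hyd = ρgQH = 1025·9.81·0.496·14.95 = 74.58 kW
P_shaft = P_hyd/η = 74.58/0.71 = 105.0 kW

P_shaft ≈ 105 kW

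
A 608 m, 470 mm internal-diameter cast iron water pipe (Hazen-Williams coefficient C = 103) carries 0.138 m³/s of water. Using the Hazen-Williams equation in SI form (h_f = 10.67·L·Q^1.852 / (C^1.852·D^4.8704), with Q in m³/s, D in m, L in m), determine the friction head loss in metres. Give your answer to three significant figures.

h_f = 10.67·608·0.138^1.852 / (103^1.852·0.470^4.8704) = 1.226 m

h_f ≈ 1.23 m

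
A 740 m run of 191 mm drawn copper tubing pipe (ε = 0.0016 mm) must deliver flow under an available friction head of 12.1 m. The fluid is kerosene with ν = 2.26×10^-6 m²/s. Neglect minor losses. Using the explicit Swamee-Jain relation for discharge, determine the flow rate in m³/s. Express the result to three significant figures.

Q ≈ 0.0555 m³/s

Swamee-Jain (Type II): Q = -0.965·√(gD⁵h_f/L)·ln[ε/(3.7D) + √(3.17ν²L/(gD³h_f))]
√(gD⁵h_f/L) = √(9.81·0.191⁵·12.1/740) = 0.006385
ε/(3.7D) = 2.26×10^-6; √(3.17ν²L/(gD³h_f)) = 1.20×10^-4
Q = -0.965·0.006385·ln(1.226×10^-4) = 0.05550 m³/s
Check: V = 1.94 m/s, Re = 1.64×10^5, f = 0.01622, h_f = 12.0 m ≈ 12.1 m ✓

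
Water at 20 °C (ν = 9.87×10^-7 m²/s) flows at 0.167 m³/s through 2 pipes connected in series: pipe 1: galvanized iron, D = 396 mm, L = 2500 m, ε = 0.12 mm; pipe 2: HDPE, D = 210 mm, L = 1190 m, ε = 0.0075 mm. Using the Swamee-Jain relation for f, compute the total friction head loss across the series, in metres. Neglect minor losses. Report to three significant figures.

H ≈ 92.7 m

Pipe 1: V = 1.356 m/s, Re = 5.44×10^5, ε/D = 3.03×10^-4, f = 0.01631, h_1 = f(L/D)V²/2g = 9.646 m
Pipe 2: V = 4.822 m/s, Re = 1.03×10^6, ε/D = 3.57×10^-5, f = 0.01237, h_2 = f(L/D)V²/2g = 83.08 m
Series → Q common, losses add: H = Σh = 92.72 m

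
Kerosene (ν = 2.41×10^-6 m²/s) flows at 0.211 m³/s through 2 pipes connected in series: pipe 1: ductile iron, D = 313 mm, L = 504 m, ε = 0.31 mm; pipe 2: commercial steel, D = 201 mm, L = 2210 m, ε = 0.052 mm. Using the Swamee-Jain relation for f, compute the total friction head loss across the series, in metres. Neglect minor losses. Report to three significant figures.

H ≈ 407 m

Pipe 1: V = 2.742 m/s, Re = 3.56×10^5, ε/D = 9.90×10^-4, f = 0.02056, h_1 = f(L/D)V²/2g = 12.69 m
Pipe 2: V = 6.650 m/s, Re = 5.55×10^5, ε/D = 2.59×10^-4, f = 0.01591, h_2 = f(L/D)V²/2g = 394.3 m
Series → Q common, losses add: H = Σh = 407.0 m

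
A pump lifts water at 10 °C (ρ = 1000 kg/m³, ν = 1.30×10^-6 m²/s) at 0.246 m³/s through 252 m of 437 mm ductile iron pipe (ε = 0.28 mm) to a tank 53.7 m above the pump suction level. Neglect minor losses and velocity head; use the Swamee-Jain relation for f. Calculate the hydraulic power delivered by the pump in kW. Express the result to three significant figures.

V = 4Q/(πD²) = 1.640 m/s; Re = 5.51×10^5; ε/D = 6.41×10^-4; f = 0.01853
h_f = f(L/D)V²/2g = 1.465 m
Total head H = z + h_f = 53.7 + 1.465 = 55.16 m
P_hyd = ρgQH = 1000·9.81·0.246·55.16 = 133.1 kW

P_hyd ≈ 133 kW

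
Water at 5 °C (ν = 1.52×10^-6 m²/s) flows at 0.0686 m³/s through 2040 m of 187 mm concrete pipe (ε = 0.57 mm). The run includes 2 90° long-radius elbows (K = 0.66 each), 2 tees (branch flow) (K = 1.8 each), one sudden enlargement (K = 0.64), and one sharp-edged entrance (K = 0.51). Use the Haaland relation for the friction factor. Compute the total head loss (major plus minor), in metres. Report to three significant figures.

V = 4Q/(πD²) = 2.498 m/s; V²/2g = 0.3180 m
Re = 3.07×10^5, ε/D = 0.00305 → f = 0.02673 (Haaland)
Major: h_f = f(L/D)·V²/2g = 0.02673·10909·0.3180 = 92.71 m
Minor: ΣK = 6.07; h_m = ΣK·V²/2g = 1.930 m
Total H_L = 92.71 + 1.930 = 94.64 m

H_L ≈ 94.6 m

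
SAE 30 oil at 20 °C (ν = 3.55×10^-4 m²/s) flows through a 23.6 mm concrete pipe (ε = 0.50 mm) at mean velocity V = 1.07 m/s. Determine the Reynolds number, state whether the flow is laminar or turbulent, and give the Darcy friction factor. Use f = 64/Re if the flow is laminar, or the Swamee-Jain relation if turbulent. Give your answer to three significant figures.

Re = VD/ν = 1.070·0.0236/3.55×10^-4 = 71.1
Re < 2300 → laminar → f = 64/Re = 0.8997

Re ≈ 71.1; laminar; f = 64/Re ≈ 0.900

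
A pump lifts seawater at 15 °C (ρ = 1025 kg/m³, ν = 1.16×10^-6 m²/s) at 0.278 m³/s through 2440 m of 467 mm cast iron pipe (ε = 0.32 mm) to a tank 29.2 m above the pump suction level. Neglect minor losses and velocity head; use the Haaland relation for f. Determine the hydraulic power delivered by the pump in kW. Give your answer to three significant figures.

V = 4Q/(πD²) = 1.623 m/s; Re = 6.53×10^5; ε/D = 6.85×10^-4; f = 0.01851
h_f = f(L/D)V²/2g = 12.98 m
Total head H = z + h_f = 29.2 + 12.98 = 42.18 m
P_hyd = ρgQH = 1025·9.81·0.278·42.18 = 117.9 kW

P_hyd ≈ 118 kW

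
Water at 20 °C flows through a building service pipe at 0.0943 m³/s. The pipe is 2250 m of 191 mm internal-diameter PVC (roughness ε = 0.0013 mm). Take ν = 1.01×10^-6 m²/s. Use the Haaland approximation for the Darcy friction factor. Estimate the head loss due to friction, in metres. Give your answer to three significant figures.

V = 4Q/(πD²) = 4·0.0943/(π·0.191²) = 3.291 m/s
Re = VD/ν = 3.291·0.191/1.01×10^-6 = 6.22×10^5 → turbulent
ε/D = 0.0013/191 = 6.81×10^-6
Haaland: f = 0.01265
h_f = f(L/D)V²/(2g) = 0.01265·(2250/0.191)·3.291²/(2·9.81) = 82.30 m

h_f ≈ 82.3 m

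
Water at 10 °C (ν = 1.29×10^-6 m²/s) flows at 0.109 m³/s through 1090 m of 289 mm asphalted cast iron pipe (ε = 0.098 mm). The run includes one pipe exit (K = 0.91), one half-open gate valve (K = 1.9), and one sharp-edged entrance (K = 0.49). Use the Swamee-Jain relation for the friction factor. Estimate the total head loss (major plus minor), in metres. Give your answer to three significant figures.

H_L ≈ 9.50 m

V = 4Q/(πD²) = 1.662 m/s; V²/2g = 0.1407 m
Re = 3.72×10^5, ε/D = 3.39×10^-4 → f = 0.01703 (Swamee-Jain)
Major: h_f = f(L/D)·V²/2g = 0.01703·3772·0.1407 = 9.037 m
Minor: ΣK = 3.30; h_m = ΣK·V²/2g = 0.4644 m
Total H_L = 9.037 + 0.4644 = 9.501 m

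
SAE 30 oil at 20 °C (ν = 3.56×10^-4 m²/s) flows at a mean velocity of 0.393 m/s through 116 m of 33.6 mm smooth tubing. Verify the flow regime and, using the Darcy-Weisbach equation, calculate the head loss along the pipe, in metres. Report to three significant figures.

h_f ≈ 46.9 m

Re = VD/ν = 0.393·0.03360/3.56×10^-4 = 37.1 → laminar (Re < 2300)
f = 64/Re = 1.725
h_f = f(L/D)V²/(2g) = 1.725·(116/0.03360)·0.393²/(2·9.81) = 46.89 m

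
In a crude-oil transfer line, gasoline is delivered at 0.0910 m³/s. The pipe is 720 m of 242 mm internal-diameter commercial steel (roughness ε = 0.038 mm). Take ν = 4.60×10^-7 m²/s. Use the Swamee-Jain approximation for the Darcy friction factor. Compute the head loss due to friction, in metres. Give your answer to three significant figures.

h_f ≈ 8.45 m

V = 4Q/(πD²) = 4·0.0910/(π·0.242²) = 1.978 m/s
Re = VD/ν = 1.978·0.242/4.60×10^-7 = 1.04×10^6 → turbulent
ε/D = 0.038/242 = 1.57×10^-4
Swamee-Jain: f = 0.01424
h_f = f(L/D)V²/(2g) = 0.01424·(720/0.242)·1.978²/(2·9.81) = 8.450 m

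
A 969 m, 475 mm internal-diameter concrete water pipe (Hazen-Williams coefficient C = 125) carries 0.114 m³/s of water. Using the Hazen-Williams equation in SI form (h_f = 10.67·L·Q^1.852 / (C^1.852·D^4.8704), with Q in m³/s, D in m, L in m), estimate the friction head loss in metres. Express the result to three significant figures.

h_f = 10.67·969·0.114^1.852 / (125^1.852·0.475^4.8704) = 0.9100 m

h_f ≈ 0.910 m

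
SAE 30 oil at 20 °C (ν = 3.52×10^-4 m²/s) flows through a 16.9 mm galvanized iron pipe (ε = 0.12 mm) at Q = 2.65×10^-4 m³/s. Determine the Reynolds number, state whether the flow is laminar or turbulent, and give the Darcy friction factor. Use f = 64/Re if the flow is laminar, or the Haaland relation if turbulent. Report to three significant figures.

Re ≈ 56.7; laminar; f = 64/Re ≈ 1.13

V = 4Q/(πD²) = 1.181 m/s
Re = VD/ν = 1.181·0.0169/3.52×10^-4 = 56.7
Re < 2300 → laminar → f = 64/Re = 1.128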